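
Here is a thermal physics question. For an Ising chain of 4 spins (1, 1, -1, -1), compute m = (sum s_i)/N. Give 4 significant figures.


Step 1: Count up spins (+1): 2, down spins (-1): 2
Step 2: Total magnetization M = 2 - 2 = 0
Step 3: m = M/N = 0/4 = 0

0


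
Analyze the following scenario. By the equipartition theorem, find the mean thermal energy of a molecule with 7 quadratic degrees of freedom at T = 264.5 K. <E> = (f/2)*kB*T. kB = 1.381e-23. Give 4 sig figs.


Step 1: f/2 = 7/2 = 3.5
Step 2: kB*T = 1.381e-23 * 264.5 = 3.653e-21
Step 3: <E> = 3.5 * 3.653e-21 = 1.278e-20 J

1.278e-20


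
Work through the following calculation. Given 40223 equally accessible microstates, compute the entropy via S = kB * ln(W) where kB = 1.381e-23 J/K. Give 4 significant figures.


Step 1: ln(W) = ln(40223) = 10.6
Step 2: S = kB * ln(W) = 1.381e-23 * 10.6
Step 3: S = 1.464e-22 J/K

1.464e-22


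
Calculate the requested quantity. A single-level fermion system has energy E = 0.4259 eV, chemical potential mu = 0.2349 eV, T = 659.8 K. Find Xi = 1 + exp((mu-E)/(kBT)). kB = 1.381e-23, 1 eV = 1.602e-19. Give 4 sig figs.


Step 1: (mu - E) = 0.2349 - 0.4259 = -0.191 eV
Step 2: x = (mu-E)*eV/(kB*T) = -0.191*1.602e-19/(1.381e-23*659.8) = -3.358
Step 3: exp(x) = 0.0348
Step 4: Xi = 1 + 0.0348 = 1.035

1.035


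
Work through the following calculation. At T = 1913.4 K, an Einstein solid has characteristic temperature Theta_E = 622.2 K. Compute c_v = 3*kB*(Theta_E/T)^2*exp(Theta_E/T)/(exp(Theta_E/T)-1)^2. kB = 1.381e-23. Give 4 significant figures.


Step 1: x = Theta_E/T = 622.2/1913.4 = 0.3252
Step 2: x^2 = 0.1057
Step 3: exp(x) = 1.384
Step 4: c_v = 3*1.381e-23*0.1057*1.384/(1.384-1)^2 = 4.107e-23

4.107e-23


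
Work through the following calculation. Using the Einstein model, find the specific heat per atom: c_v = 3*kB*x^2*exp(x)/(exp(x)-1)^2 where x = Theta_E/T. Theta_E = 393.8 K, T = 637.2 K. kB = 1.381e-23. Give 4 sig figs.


Step 1: x = Theta_E/T = 393.8/637.2 = 0.618
Step 2: x^2 = 0.3819
Step 3: exp(x) = 1.855
Step 4: c_v = 3*1.381e-23*0.3819*1.855/(1.855-1)^2 = 4.014e-23

4.014e-23


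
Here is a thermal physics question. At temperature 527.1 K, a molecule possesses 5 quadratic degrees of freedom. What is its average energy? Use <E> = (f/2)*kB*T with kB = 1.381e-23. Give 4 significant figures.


Step 1: f/2 = 5/2 = 2.5
Step 2: kB*T = 1.381e-23 * 527.1 = 7.279e-21
Step 3: <E> = 2.5 * 7.279e-21 = 1.82e-20 J

1.82e-20


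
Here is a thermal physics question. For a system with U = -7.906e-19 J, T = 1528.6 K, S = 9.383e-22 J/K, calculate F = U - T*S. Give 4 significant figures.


Step 1: T*S = 1528.6 * 9.383e-22 = 1.434e-18 J
Step 2: F = U - T*S = -7.906e-19 - 1.434e-18
Step 3: F = -2.225e-18 J

-2.225e-18


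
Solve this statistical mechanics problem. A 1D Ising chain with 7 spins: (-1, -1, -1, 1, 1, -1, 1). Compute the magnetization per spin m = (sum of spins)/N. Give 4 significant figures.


Step 1: Count up spins (+1): 3, down spins (-1): 4
Step 2: Total magnetization M = 3 - 4 = -1
Step 3: m = M/N = -1/7 = -0.1429

-0.1429


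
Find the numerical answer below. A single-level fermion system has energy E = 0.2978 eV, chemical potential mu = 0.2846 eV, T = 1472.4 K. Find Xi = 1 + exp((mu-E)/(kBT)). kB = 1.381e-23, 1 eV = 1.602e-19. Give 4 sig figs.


Step 1: (mu - E) = 0.2846 - 0.2978 = -0.0132 eV
Step 2: x = (mu-E)*eV/(kB*T) = -0.0132*1.602e-19/(1.381e-23*1472.4) = -0.104
Step 3: exp(x) = 0.9012
Step 4: Xi = 1 + 0.9012 = 1.901

1.901


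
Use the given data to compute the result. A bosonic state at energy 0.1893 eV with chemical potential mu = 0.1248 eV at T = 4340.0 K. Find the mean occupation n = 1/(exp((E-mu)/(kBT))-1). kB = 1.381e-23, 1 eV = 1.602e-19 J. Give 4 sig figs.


Step 1: (E - mu) = 0.0645 eV
Step 2: x = (E-mu)*eV/(kB*T) = 0.0645*1.602e-19/(1.381e-23*4340.0) = 0.1724
Step 3: exp(x) = 1.188
Step 4: n = 1/(exp(x)-1) = 5.315

5.315


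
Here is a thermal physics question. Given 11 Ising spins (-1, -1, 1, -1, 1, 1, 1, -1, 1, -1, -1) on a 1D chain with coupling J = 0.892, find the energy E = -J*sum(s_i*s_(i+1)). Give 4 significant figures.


Step 1: Nearest-neighbor products: 1, -1, -1, -1, 1, 1, -1, -1, -1, 1
Step 2: Sum of products = -2
Step 3: E = -0.892 * -2 = 1.784

1.784


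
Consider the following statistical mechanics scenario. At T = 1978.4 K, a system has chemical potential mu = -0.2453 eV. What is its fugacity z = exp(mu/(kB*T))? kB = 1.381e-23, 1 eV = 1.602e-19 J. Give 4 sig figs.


Step 1: Convert mu to Joules: -0.2453*1.602e-19 = -3.93e-20 J
Step 2: kB*T = 1.381e-23*1978.4 = 2.732e-20 J
Step 3: mu/(kB*T) = -1.438
Step 4: z = exp(-1.438) = 0.2373

0.2373


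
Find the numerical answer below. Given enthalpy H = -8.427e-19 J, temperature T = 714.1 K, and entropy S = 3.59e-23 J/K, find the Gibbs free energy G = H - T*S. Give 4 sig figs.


Step 1: T*S = 714.1 * 3.59e-23 = 2.564e-20 J
Step 2: G = H - T*S = -8.427e-19 - 2.564e-20
Step 3: G = -8.683e-19 J

-8.683e-19


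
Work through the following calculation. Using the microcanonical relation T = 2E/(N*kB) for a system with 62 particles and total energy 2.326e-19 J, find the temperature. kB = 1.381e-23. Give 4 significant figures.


Step 1: Numerator = 2*E = 2*2.326e-19 = 4.652e-19 J
Step 2: Denominator = N*kB = 62*1.381e-23 = 8.562e-22
Step 3: T = 4.652e-19 / 8.562e-22 = 543.3 K

543.3


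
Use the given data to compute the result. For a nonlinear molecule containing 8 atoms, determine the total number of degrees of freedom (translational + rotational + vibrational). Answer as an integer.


Step 1: Translational DOF = 3
Step 2: Rotational DOF (nonlinear) = 3
Step 3: Vibrational DOF = 3*8 - 6 = 18
Step 4: Total = 3 + 3 + 18 = 24

24


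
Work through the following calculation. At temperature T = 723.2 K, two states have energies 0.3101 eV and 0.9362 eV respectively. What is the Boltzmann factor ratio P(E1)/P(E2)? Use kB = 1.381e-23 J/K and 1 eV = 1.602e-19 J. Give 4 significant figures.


Step 1: Compute energy difference dE = E1 - E2 = 0.3101 - 0.9362 = -0.6261 eV
Step 2: Convert to Joules: dE_J = -0.6261 * 1.602e-19 = -1.003e-19 J
Step 3: Compute exponent = -dE_J / (kB * T) = -(-1.003e-19) / (1.381e-23 * 723.2) = 10.04
Step 4: P(E1)/P(E2) = exp(10.04) = 2.299e+04

2.299e+04


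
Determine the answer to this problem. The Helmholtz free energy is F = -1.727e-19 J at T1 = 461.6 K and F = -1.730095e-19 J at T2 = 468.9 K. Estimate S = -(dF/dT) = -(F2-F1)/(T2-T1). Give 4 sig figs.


Step 1: dF = F2 - F1 = -1.730095e-19 - (-1.727e-19) = -3.095e-22 J
Step 2: dT = T2 - T1 = 468.9 - 461.6 = 7.3 K
Step 3: S = -dF/dT = -(-3.095e-22)/7.3 = 4.24e-23 J/K

4.24e-23


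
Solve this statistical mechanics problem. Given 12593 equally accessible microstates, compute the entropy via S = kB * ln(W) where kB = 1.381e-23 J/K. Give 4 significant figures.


Step 1: ln(W) = ln(12593) = 9.441
Step 2: S = kB * ln(W) = 1.381e-23 * 9.441
Step 3: S = 1.304e-22 J/K

1.304e-22


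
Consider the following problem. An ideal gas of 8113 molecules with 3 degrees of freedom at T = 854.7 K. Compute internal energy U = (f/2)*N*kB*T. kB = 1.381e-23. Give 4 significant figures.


Step 1: f/2 = 3/2 = 1.5
Step 2: N*kB*T = 8113*1.381e-23*854.7 = 9.576e-17
Step 3: U = 1.5 * 9.576e-17 = 1.436e-16 J

1.436e-16


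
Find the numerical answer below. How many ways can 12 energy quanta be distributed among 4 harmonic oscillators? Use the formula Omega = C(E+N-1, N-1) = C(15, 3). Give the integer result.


Step 1: Use binomial coefficient C(15, 3)
Step 2: Numerator = 15! / 12!
Step 3: Denominator = 3!
Step 4: Omega = 455

455


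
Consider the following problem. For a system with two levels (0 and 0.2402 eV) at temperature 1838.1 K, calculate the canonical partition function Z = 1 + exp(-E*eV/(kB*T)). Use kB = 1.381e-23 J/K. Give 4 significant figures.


Step 1: Compute beta*E = E*eV/(kB*T) = 0.2402*1.602e-19/(1.381e-23*1838.1) = 1.516
Step 2: exp(-beta*E) = exp(-1.516) = 0.2196
Step 3: Z = 1 + 0.2196 = 1.22

1.22


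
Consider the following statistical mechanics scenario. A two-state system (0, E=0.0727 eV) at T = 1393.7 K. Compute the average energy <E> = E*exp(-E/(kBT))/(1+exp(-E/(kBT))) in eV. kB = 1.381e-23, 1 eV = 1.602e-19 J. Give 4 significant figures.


Step 1: beta*E = 0.0727*1.602e-19/(1.381e-23*1393.7) = 0.6051
Step 2: exp(-beta*E) = 0.546
Step 3: <E> = 0.0727*0.546/(1+0.546) = 0.02568 eV

0.02568


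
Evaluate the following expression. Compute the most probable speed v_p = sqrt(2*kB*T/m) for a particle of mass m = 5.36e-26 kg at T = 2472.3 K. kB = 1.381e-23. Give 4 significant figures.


Step 1: Numerator = 2*kB*T = 2*1.381e-23*2472.3 = 6.828e-20
Step 2: Ratio = 6.828e-20 / 5.36e-26 = 1.274e+06
Step 3: v_p = sqrt(1.274e+06) = 1129 m/s

1129


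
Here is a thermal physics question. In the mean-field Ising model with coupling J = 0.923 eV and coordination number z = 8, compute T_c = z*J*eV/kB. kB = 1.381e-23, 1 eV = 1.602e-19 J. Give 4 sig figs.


Step 1: z*J = 8*0.923 = 7.384 eV
Step 2: Convert to Joules: 7.384*1.602e-19 = 1.183e-18 J
Step 3: T_c = 1.183e-18 / 1.381e-23 = 8.566e+04 K

8.566e+04


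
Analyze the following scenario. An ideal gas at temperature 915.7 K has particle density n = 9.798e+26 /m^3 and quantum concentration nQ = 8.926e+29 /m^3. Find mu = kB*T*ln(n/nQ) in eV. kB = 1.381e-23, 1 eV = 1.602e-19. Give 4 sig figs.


Step 1: n/nQ = 9.798e+26/8.926e+29 = 0.001098
Step 2: ln(n/nQ) = -6.815
Step 3: mu = kB*T*ln(n/nQ) = 1.265e-20*-6.815 = -8.618e-20 J
Step 4: Convert to eV: -8.618e-20/1.602e-19 = -0.5379 eV

-0.5379


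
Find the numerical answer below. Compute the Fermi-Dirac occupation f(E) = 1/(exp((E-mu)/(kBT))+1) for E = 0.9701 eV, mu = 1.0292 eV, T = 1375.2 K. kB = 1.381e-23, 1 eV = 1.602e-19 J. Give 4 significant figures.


Step 1: (E - mu) = 0.9701 - 1.0292 = -0.0591 eV
Step 2: Convert: (E-mu)*eV = -9.468e-21 J
Step 3: x = (E-mu)*eV/(kB*T) = -0.4985
Step 4: f = 1/(exp(-0.4985)+1) = 0.6221

0.6221


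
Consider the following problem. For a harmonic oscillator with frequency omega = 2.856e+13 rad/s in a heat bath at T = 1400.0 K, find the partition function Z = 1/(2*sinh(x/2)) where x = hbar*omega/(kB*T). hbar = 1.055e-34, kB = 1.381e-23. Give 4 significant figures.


Step 1: Compute x = hbar*omega/(kB*T) = 1.055e-34*2.856e+13/(1.381e-23*1400.0) = 0.1558
Step 2: x/2 = 0.07792
Step 3: sinh(x/2) = 0.078
Step 4: Z = 1/(2*0.078) = 6.41

6.41


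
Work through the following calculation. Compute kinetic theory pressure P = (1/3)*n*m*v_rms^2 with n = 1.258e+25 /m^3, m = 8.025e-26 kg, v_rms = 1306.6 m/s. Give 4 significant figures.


Step 1: v_rms^2 = 1306.6^2 = 1.707e+06
Step 2: n*m = 1.258e+25*8.025e-26 = 1.01
Step 3: P = (1/3)*1.01*1.707e+06 = 5.745e+05 Pa

5.745e+05


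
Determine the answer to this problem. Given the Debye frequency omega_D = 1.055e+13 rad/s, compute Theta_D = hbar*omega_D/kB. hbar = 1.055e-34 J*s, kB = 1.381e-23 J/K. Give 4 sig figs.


Step 1: hbar*omega_D = 1.055e-34 * 1.055e+13 = 1.113e-21 J
Step 2: Theta_D = 1.113e-21 / 1.381e-23
Step 3: Theta_D = 80.6 K

80.6


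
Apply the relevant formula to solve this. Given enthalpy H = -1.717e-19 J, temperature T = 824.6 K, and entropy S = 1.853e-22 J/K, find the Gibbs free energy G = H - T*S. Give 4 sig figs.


Step 1: T*S = 824.6 * 1.853e-22 = 1.528e-19 J
Step 2: G = H - T*S = -1.717e-19 - 1.528e-19
Step 3: G = -3.245e-19 J

-3.245e-19


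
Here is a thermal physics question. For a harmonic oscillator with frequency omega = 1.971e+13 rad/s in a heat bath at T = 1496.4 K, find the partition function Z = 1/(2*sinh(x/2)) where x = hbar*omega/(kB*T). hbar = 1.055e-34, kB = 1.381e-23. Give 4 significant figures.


Step 1: Compute x = hbar*omega/(kB*T) = 1.055e-34*1.971e+13/(1.381e-23*1496.4) = 0.1006
Step 2: x/2 = 0.05031
Step 3: sinh(x/2) = 0.05033
Step 4: Z = 1/(2*0.05033) = 9.934

9.934


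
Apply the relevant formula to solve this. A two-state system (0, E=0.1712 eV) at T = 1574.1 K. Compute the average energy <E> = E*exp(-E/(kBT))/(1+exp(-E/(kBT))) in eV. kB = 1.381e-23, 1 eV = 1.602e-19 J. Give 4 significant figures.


Step 1: beta*E = 0.1712*1.602e-19/(1.381e-23*1574.1) = 1.262
Step 2: exp(-beta*E) = 0.2832
Step 3: <E> = 0.1712*0.2832/(1+0.2832) = 0.03778 eV

0.03778


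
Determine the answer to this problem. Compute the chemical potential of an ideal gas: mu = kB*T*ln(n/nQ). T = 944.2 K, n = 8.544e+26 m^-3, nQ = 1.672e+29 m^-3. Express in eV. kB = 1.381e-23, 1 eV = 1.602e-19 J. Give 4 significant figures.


Step 1: n/nQ = 8.544e+26/1.672e+29 = 0.00511
Step 2: ln(n/nQ) = -5.277
Step 3: mu = kB*T*ln(n/nQ) = 1.304e-20*-5.277 = -6.88e-20 J
Step 4: Convert to eV: -6.88e-20/1.602e-19 = -0.4295 eV

-0.4295


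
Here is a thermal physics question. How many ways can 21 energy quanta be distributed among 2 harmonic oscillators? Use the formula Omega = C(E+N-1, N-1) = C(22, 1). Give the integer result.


Step 1: Use binomial coefficient C(22, 1)
Step 2: Numerator = 22! / 21!
Step 3: Denominator = 1!
Step 4: Omega = 22

22


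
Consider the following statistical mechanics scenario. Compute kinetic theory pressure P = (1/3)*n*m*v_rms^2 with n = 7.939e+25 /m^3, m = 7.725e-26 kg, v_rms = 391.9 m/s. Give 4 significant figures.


Step 1: v_rms^2 = 391.9^2 = 1.536e+05
Step 2: n*m = 7.939e+25*7.725e-26 = 6.133
Step 3: P = (1/3)*6.133*1.536e+05 = 3.14e+05 Pa

3.14e+05


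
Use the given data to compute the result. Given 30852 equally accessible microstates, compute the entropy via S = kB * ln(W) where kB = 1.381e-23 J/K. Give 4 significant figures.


Step 1: ln(W) = ln(30852) = 10.34
Step 2: S = kB * ln(W) = 1.381e-23 * 10.34
Step 3: S = 1.428e-22 J/K

1.428e-22


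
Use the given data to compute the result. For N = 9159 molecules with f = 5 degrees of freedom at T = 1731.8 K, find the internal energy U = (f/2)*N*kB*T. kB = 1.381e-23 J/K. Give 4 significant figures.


Step 1: f/2 = 5/2 = 2.5
Step 2: N*kB*T = 9159*1.381e-23*1731.8 = 2.19e-16
Step 3: U = 2.5 * 2.19e-16 = 5.476e-16 J

5.476e-16


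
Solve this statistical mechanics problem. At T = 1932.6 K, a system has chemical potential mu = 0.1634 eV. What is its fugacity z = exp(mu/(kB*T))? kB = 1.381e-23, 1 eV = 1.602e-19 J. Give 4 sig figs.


Step 1: Convert mu to Joules: 0.1634*1.602e-19 = 2.618e-20 J
Step 2: kB*T = 1.381e-23*1932.6 = 2.669e-20 J
Step 3: mu/(kB*T) = 0.9808
Step 4: z = exp(0.9808) = 2.667

2.667


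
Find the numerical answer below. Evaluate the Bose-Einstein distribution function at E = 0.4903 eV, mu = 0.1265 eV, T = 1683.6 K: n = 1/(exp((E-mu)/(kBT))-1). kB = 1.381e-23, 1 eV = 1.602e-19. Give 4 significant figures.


Step 1: (E - mu) = 0.3638 eV
Step 2: x = (E-mu)*eV/(kB*T) = 0.3638*1.602e-19/(1.381e-23*1683.6) = 2.507
Step 3: exp(x) = 12.26
Step 4: n = 1/(exp(x)-1) = 0.08878

0.08878


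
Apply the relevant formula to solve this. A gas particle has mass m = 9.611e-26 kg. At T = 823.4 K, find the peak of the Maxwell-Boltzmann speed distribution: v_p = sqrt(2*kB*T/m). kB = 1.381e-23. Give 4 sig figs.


Step 1: Numerator = 2*kB*T = 2*1.381e-23*823.4 = 2.274e-20
Step 2: Ratio = 2.274e-20 / 9.611e-26 = 2.366e+05
Step 3: v_p = sqrt(2.366e+05) = 486.4 m/s

486.4


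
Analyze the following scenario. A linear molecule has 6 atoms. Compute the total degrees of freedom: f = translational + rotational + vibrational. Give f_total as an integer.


Step 1: Translational DOF = 3
Step 2: Rotational DOF (linear) = 2
Step 3: Vibrational DOF = 3*6 - 5 = 13
Step 4: Total = 3 + 2 + 13 = 18

18


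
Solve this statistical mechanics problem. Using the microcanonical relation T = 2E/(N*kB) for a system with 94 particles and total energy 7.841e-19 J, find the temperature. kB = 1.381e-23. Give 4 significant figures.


Step 1: Numerator = 2*E = 2*7.841e-19 = 1.568e-18 J
Step 2: Denominator = N*kB = 94*1.381e-23 = 1.298e-21
Step 3: T = 1.568e-18 / 1.298e-21 = 1208 K

1208


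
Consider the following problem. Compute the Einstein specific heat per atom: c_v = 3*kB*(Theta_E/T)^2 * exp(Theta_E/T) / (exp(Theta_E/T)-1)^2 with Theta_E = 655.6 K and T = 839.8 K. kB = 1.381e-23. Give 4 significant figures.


Step 1: x = Theta_E/T = 655.6/839.8 = 0.7807
Step 2: x^2 = 0.6094
Step 3: exp(x) = 2.183
Step 4: c_v = 3*1.381e-23*0.6094*2.183/(2.183-1)^2 = 3.939e-23

3.939e-23


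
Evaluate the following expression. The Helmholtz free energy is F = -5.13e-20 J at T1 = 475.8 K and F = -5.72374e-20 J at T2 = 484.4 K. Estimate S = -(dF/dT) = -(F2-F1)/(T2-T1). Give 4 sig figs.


Step 1: dF = F2 - F1 = -5.72374e-20 - (-5.13e-20) = -5.9374e-21 J
Step 2: dT = T2 - T1 = 484.4 - 475.8 = 8.6 K
Step 3: S = -dF/dT = -(-5.9374e-21)/8.6 = 6.904e-22 J/K

6.904e-22


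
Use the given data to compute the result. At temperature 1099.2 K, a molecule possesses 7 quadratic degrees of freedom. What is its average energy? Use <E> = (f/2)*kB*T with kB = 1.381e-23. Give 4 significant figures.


Step 1: f/2 = 7/2 = 3.5
Step 2: kB*T = 1.381e-23 * 1099.2 = 1.518e-20
Step 3: <E> = 3.5 * 1.518e-20 = 5.313e-20 J

5.313e-20


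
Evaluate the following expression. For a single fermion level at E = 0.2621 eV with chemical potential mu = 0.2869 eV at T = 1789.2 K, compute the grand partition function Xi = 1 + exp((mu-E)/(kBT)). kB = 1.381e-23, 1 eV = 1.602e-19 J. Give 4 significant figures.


Step 1: (mu - E) = 0.2869 - 0.2621 = 0.0248 eV
Step 2: x = (mu-E)*eV/(kB*T) = 0.0248*1.602e-19/(1.381e-23*1789.2) = 0.1608
Step 3: exp(x) = 1.174
Step 4: Xi = 1 + 1.174 = 2.174

2.174


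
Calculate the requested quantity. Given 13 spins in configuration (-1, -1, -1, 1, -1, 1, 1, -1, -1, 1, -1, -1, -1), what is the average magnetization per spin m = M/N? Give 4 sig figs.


Step 1: Count up spins (+1): 4, down spins (-1): 9
Step 2: Total magnetization M = 4 - 9 = -5
Step 3: m = M/N = -5/13 = -0.3846

-0.3846


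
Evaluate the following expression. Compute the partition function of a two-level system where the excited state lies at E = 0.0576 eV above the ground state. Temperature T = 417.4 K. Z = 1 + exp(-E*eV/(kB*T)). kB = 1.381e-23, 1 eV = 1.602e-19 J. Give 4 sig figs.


Step 1: Compute beta*E = E*eV/(kB*T) = 0.0576*1.602e-19/(1.381e-23*417.4) = 1.601
Step 2: exp(-beta*E) = exp(-1.601) = 0.2017
Step 3: Z = 1 + 0.2017 = 1.202

1.202


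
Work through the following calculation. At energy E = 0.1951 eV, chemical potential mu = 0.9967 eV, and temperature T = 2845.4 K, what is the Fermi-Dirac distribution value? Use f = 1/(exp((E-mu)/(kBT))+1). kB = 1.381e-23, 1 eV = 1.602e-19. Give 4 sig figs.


Step 1: (E - mu) = 0.1951 - 0.9967 = -0.8016 eV
Step 2: Convert: (E-mu)*eV = -1.284e-19 J
Step 3: x = (E-mu)*eV/(kB*T) = -3.268
Step 4: f = 1/(exp(-3.268)+1) = 0.9633

0.9633


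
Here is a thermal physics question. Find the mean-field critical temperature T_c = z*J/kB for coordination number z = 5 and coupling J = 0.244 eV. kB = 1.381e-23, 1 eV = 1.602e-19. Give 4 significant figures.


Step 1: z*J = 5*0.244 = 1.22 eV
Step 2: Convert to Joules: 1.22*1.602e-19 = 1.954e-19 J
Step 3: T_c = 1.954e-19 / 1.381e-23 = 1.415e+04 K

1.415e+04


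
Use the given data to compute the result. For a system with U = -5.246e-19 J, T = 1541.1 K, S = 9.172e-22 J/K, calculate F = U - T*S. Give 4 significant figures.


Step 1: T*S = 1541.1 * 9.172e-22 = 1.413e-18 J
Step 2: F = U - T*S = -5.246e-19 - 1.413e-18
Step 3: F = -1.938e-18 J

-1.938e-18


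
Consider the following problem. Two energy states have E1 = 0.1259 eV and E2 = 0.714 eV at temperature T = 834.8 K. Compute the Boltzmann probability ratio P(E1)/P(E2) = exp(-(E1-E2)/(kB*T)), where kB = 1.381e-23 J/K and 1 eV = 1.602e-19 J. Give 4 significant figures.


Step 1: Compute energy difference dE = E1 - E2 = 0.1259 - 0.714 = -0.5881 eV
Step 2: Convert to Joules: dE_J = -0.5881 * 1.602e-19 = -9.421e-20 J
Step 3: Compute exponent = -dE_J / (kB * T) = -(-9.421e-20) / (1.381e-23 * 834.8) = 8.172
Step 4: P(E1)/P(E2) = exp(8.172) = 3541

3541


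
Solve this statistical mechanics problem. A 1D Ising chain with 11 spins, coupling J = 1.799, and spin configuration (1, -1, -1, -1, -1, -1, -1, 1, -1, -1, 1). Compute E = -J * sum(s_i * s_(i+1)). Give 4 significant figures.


Step 1: Nearest-neighbor products: -1, 1, 1, 1, 1, 1, -1, -1, 1, -1
Step 2: Sum of products = 2
Step 3: E = -1.799 * 2 = -3.598

-3.598


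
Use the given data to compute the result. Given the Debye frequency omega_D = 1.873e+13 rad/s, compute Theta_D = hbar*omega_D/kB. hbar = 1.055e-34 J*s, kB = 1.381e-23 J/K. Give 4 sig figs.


Step 1: hbar*omega_D = 1.055e-34 * 1.873e+13 = 1.976e-21 J
Step 2: Theta_D = 1.976e-21 / 1.381e-23
Step 3: Theta_D = 143.1 K

143.1


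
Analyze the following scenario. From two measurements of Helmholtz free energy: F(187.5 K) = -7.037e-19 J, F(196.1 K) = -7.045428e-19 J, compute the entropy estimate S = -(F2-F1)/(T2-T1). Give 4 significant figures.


Step 1: dF = F2 - F1 = -7.045428e-19 - (-7.037e-19) = -8.428e-22 J
Step 2: dT = T2 - T1 = 196.1 - 187.5 = 8.6 K
Step 3: S = -dF/dT = -(-8.428e-22)/8.6 = 9.8e-23 J/K

9.8e-23


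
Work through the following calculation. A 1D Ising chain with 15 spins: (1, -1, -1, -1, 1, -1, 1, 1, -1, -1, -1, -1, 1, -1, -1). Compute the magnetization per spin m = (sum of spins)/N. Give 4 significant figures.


Step 1: Count up spins (+1): 5, down spins (-1): 10
Step 2: Total magnetization M = 5 - 10 = -5
Step 3: m = M/N = -5/15 = -0.3333

-0.3333


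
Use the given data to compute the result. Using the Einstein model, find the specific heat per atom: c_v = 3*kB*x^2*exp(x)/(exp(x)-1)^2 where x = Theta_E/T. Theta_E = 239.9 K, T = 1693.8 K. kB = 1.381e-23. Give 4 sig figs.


Step 1: x = Theta_E/T = 239.9/1693.8 = 0.1416
Step 2: x^2 = 0.02006
Step 3: exp(x) = 1.152
Step 4: c_v = 3*1.381e-23*0.02006*1.152/(1.152-1)^2 = 4.136e-23

4.136e-23


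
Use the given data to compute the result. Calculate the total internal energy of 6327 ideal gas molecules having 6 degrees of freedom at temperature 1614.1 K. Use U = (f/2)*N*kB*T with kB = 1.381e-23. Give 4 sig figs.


Step 1: f/2 = 6/2 = 3.0
Step 2: N*kB*T = 6327*1.381e-23*1614.1 = 1.41e-16
Step 3: U = 3.0 * 1.41e-16 = 4.231e-16 J

4.231e-16


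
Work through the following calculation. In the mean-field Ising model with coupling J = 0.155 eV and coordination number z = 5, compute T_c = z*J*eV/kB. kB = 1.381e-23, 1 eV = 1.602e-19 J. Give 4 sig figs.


Step 1: z*J = 5*0.155 = 0.775 eV
Step 2: Convert to Joules: 0.775*1.602e-19 = 1.242e-19 J
Step 3: T_c = 1.242e-19 / 1.381e-23 = 8990 K

8990


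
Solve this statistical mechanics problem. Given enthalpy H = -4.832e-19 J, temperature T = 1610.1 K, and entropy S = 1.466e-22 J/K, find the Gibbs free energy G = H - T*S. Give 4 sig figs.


Step 1: T*S = 1610.1 * 1.466e-22 = 2.36e-19 J
Step 2: G = H - T*S = -4.832e-19 - 2.36e-19
Step 3: G = -7.192e-19 J

-7.192e-19


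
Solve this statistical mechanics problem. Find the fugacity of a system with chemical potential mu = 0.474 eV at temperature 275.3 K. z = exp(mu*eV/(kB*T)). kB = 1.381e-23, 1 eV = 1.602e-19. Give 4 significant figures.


Step 1: Convert mu to Joules: 0.474*1.602e-19 = 7.593e-20 J
Step 2: kB*T = 1.381e-23*275.3 = 3.802e-21 J
Step 3: mu/(kB*T) = 19.97
Step 4: z = exp(19.97) = 4.722e+08

4.722e+08


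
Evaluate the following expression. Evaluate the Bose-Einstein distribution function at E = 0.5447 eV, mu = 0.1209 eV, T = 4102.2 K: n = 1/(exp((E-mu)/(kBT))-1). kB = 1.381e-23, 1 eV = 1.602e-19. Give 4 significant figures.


Step 1: (E - mu) = 0.4238 eV
Step 2: x = (E-mu)*eV/(kB*T) = 0.4238*1.602e-19/(1.381e-23*4102.2) = 1.198
Step 3: exp(x) = 3.315
Step 4: n = 1/(exp(x)-1) = 0.432

0.432


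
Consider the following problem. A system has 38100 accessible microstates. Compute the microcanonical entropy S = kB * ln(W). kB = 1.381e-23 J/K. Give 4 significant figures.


Step 1: ln(W) = ln(38100) = 10.55
Step 2: S = kB * ln(W) = 1.381e-23 * 10.55
Step 3: S = 1.457e-22 J/K

1.457e-22


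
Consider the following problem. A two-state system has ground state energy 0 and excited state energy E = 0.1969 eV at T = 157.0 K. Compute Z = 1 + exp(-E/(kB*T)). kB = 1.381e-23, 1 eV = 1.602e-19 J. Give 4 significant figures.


Step 1: Compute beta*E = E*eV/(kB*T) = 0.1969*1.602e-19/(1.381e-23*157.0) = 14.55
Step 2: exp(-beta*E) = exp(-14.55) = 4.805e-07
Step 3: Z = 1 + 4.805e-07 = 1

1


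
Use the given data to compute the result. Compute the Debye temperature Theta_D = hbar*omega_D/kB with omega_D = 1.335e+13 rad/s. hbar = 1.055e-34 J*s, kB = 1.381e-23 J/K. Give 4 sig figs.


Step 1: hbar*omega_D = 1.055e-34 * 1.335e+13 = 1.408e-21 J
Step 2: Theta_D = 1.408e-21 / 1.381e-23
Step 3: Theta_D = 102 K

102


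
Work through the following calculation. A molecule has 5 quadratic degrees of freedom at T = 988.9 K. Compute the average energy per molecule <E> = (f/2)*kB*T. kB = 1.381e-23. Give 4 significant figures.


Step 1: f/2 = 5/2 = 2.5
Step 2: kB*T = 1.381e-23 * 988.9 = 1.366e-20
Step 3: <E> = 2.5 * 1.366e-20 = 3.414e-20 J

3.414e-20


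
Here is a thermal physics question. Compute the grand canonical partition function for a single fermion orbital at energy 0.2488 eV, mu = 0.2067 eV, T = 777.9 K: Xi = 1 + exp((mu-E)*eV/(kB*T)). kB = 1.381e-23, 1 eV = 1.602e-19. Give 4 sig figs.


Step 1: (mu - E) = 0.2067 - 0.2488 = -0.0421 eV
Step 2: x = (mu-E)*eV/(kB*T) = -0.0421*1.602e-19/(1.381e-23*777.9) = -0.6278
Step 3: exp(x) = 0.5338
Step 4: Xi = 1 + 0.5338 = 1.534

1.534


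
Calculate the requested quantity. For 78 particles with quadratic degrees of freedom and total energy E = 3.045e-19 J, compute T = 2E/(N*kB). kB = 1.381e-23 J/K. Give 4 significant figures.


Step 1: Numerator = 2*E = 2*3.045e-19 = 6.09e-19 J
Step 2: Denominator = N*kB = 78*1.381e-23 = 1.077e-21
Step 3: T = 6.09e-19 / 1.077e-21 = 565.4 K

565.4


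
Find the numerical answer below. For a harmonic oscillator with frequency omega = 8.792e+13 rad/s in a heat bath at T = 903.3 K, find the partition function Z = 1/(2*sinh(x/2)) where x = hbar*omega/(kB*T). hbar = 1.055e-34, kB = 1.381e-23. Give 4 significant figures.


Step 1: Compute x = hbar*omega/(kB*T) = 1.055e-34*8.792e+13/(1.381e-23*903.3) = 0.7436
Step 2: x/2 = 0.3718
Step 3: sinh(x/2) = 0.3804
Step 4: Z = 1/(2*0.3804) = 1.314

1.314


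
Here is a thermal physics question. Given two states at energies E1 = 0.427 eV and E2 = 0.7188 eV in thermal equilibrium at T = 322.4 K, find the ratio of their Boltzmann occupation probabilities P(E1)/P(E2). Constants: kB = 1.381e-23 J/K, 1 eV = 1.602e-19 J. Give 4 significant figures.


Step 1: Compute energy difference dE = E1 - E2 = 0.427 - 0.7188 = -0.2918 eV
Step 2: Convert to Joules: dE_J = -0.2918 * 1.602e-19 = -4.675e-20 J
Step 3: Compute exponent = -dE_J / (kB * T) = -(-4.675e-20) / (1.381e-23 * 322.4) = 10.5
Step 4: P(E1)/P(E2) = exp(10.5) = 3.629e+04

3.629e+04


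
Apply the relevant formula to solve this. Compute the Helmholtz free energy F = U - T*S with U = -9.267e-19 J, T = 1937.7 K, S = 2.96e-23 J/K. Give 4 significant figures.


Step 1: T*S = 1937.7 * 2.96e-23 = 5.736e-20 J
Step 2: F = U - T*S = -9.267e-19 - 5.736e-20
Step 3: F = -9.841e-19 J

-9.841e-19


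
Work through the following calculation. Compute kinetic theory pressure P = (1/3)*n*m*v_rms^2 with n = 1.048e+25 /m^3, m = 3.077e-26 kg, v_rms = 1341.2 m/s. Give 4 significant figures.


Step 1: v_rms^2 = 1341.2^2 = 1.799e+06
Step 2: n*m = 1.048e+25*3.077e-26 = 0.3225
Step 3: P = (1/3)*0.3225*1.799e+06 = 1.934e+05 Pa

1.934e+05


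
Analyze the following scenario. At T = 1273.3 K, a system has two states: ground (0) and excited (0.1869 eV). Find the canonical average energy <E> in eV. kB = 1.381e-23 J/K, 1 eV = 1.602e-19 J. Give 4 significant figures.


Step 1: beta*E = 0.1869*1.602e-19/(1.381e-23*1273.3) = 1.703
Step 2: exp(-beta*E) = 0.1822
Step 3: <E> = 0.1869*0.1822/(1+0.1822) = 0.0288 eV

0.0288


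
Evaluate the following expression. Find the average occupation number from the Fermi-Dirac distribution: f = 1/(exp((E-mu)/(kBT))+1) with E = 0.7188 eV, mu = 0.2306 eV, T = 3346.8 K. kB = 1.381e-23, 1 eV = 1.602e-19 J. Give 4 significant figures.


Step 1: (E - mu) = 0.7188 - 0.2306 = 0.4882 eV
Step 2: Convert: (E-mu)*eV = 7.821e-20 J
Step 3: x = (E-mu)*eV/(kB*T) = 1.692
Step 4: f = 1/(exp(1.692)+1) = 0.1555

0.1555


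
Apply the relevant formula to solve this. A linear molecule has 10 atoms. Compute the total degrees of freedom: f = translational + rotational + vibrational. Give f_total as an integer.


Step 1: Translational DOF = 3
Step 2: Rotational DOF (linear) = 2
Step 3: Vibrational DOF = 3*10 - 5 = 25
Step 4: Total = 3 + 2 + 25 = 30

30


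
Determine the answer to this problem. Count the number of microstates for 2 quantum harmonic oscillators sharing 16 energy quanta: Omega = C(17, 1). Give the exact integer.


Step 1: Use binomial coefficient C(17, 1)
Step 2: Numerator = 17! / 16!
Step 3: Denominator = 1!
Step 4: Omega = 17

17


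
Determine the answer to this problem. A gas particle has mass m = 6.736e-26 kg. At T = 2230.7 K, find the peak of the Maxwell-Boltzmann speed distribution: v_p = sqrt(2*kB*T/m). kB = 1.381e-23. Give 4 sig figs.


Step 1: Numerator = 2*kB*T = 2*1.381e-23*2230.7 = 6.161e-20
Step 2: Ratio = 6.161e-20 / 6.736e-26 = 9.147e+05
Step 3: v_p = sqrt(9.147e+05) = 956.4 m/s

956.4


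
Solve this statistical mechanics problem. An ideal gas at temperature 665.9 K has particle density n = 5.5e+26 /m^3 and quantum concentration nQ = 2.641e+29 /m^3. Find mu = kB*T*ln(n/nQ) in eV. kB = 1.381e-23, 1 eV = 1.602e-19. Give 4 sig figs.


Step 1: n/nQ = 5.5e+26/2.641e+29 = 0.002083
Step 2: ln(n/nQ) = -6.174
Step 3: mu = kB*T*ln(n/nQ) = 9.196e-21*-6.174 = -5.678e-20 J
Step 4: Convert to eV: -5.678e-20/1.602e-19 = -0.3544 eV

-0.3544


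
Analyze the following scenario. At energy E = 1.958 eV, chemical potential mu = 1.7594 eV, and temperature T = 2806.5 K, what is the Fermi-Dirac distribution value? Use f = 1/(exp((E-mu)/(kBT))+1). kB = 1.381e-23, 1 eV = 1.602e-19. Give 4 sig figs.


Step 1: (E - mu) = 1.958 - 1.7594 = 0.1986 eV
Step 2: Convert: (E-mu)*eV = 3.182e-20 J
Step 3: x = (E-mu)*eV/(kB*T) = 0.8209
Step 4: f = 1/(exp(0.8209)+1) = 0.3056

0.3056


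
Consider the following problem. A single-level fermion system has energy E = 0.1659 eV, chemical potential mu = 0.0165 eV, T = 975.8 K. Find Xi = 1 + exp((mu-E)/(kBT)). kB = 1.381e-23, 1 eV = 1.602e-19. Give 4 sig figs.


Step 1: (mu - E) = 0.0165 - 0.1659 = -0.1494 eV
Step 2: x = (mu-E)*eV/(kB*T) = -0.1494*1.602e-19/(1.381e-23*975.8) = -1.776
Step 3: exp(x) = 0.1693
Step 4: Xi = 1 + 0.1693 = 1.169

1.169


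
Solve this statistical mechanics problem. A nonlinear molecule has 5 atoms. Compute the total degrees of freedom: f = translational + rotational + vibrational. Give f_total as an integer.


Step 1: Translational DOF = 3
Step 2: Rotational DOF (nonlinear) = 3
Step 3: Vibrational DOF = 3*5 - 6 = 9
Step 4: Total = 3 + 3 + 9 = 15

15


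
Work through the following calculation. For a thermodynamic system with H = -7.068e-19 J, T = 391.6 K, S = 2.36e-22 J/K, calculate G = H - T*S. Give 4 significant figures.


Step 1: T*S = 391.6 * 2.36e-22 = 9.242e-20 J
Step 2: G = H - T*S = -7.068e-19 - 9.242e-20
Step 3: G = -7.992e-19 J

-7.992e-19


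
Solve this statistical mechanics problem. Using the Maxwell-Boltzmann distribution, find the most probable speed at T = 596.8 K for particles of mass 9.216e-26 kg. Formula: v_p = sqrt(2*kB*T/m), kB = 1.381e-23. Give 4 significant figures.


Step 1: Numerator = 2*kB*T = 2*1.381e-23*596.8 = 1.648e-20
Step 2: Ratio = 1.648e-20 / 9.216e-26 = 1.789e+05
Step 3: v_p = sqrt(1.789e+05) = 422.9 m/s

422.9


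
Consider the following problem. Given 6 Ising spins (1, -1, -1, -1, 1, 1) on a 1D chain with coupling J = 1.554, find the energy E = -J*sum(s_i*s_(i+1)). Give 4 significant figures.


Step 1: Nearest-neighbor products: -1, 1, 1, -1, 1
Step 2: Sum of products = 1
Step 3: E = -1.554 * 1 = -1.554

-1.554


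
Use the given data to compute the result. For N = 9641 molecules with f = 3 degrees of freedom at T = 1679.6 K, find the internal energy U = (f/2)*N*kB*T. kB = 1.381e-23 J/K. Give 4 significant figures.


Step 1: f/2 = 3/2 = 1.5
Step 2: N*kB*T = 9641*1.381e-23*1679.6 = 2.236e-16
Step 3: U = 1.5 * 2.236e-16 = 3.354e-16 J

3.354e-16


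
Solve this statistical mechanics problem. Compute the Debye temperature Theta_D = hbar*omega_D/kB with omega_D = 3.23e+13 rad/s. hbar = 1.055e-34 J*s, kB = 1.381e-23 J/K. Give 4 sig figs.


Step 1: hbar*omega_D = 1.055e-34 * 3.23e+13 = 3.408e-21 J
Step 2: Theta_D = 3.408e-21 / 1.381e-23
Step 3: Theta_D = 246.8 K

246.8


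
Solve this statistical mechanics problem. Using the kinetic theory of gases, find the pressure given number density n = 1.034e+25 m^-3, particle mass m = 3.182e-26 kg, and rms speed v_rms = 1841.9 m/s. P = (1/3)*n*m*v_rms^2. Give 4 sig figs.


Step 1: v_rms^2 = 1841.9^2 = 3.393e+06
Step 2: n*m = 1.034e+25*3.182e-26 = 0.329
Step 3: P = (1/3)*0.329*3.393e+06 = 3.721e+05 Pa

3.721e+05


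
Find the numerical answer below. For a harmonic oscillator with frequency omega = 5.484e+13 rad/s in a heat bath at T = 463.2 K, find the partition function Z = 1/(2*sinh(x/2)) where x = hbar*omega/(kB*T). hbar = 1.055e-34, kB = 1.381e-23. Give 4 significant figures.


Step 1: Compute x = hbar*omega/(kB*T) = 1.055e-34*5.484e+13/(1.381e-23*463.2) = 0.9045
Step 2: x/2 = 0.4522
Step 3: sinh(x/2) = 0.4678
Step 4: Z = 1/(2*0.4678) = 1.069

1.069


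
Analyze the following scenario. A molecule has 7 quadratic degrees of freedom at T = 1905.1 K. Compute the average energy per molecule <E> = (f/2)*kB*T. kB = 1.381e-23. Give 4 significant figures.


Step 1: f/2 = 7/2 = 3.5
Step 2: kB*T = 1.381e-23 * 1905.1 = 2.631e-20
Step 3: <E> = 3.5 * 2.631e-20 = 9.208e-20 J

9.208e-20


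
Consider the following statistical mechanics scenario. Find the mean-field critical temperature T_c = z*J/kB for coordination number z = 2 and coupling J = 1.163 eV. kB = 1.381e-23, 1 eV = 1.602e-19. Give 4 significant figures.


Step 1: z*J = 2*1.163 = 2.326 eV
Step 2: Convert to Joules: 2.326*1.602e-19 = 3.726e-19 J
Step 3: T_c = 3.726e-19 / 1.381e-23 = 2.698e+04 K

2.698e+04


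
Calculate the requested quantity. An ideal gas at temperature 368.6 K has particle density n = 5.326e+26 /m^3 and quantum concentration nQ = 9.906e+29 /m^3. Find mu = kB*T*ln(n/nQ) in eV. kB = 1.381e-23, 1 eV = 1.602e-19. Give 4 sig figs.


Step 1: n/nQ = 5.326e+26/9.906e+29 = 0.0005377
Step 2: ln(n/nQ) = -7.528
Step 3: mu = kB*T*ln(n/nQ) = 5.09e-21*-7.528 = -3.832e-20 J
Step 4: Convert to eV: -3.832e-20/1.602e-19 = -0.2392 eV

-0.2392


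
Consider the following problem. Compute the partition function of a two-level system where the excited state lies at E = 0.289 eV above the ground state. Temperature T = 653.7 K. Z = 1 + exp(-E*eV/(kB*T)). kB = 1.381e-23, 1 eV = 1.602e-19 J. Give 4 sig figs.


Step 1: Compute beta*E = E*eV/(kB*T) = 0.289*1.602e-19/(1.381e-23*653.7) = 5.128
Step 2: exp(-beta*E) = exp(-5.128) = 0.005926
Step 3: Z = 1 + 0.005926 = 1.006

1.006


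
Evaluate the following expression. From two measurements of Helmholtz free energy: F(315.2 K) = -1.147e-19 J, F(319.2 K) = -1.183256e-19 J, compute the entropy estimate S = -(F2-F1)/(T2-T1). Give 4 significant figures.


Step 1: dF = F2 - F1 = -1.183256e-19 - (-1.147e-19) = -3.6256e-21 J
Step 2: dT = T2 - T1 = 319.2 - 315.2 = 4 K
Step 3: S = -dF/dT = -(-3.6256e-21)/4 = 9.064e-22 J/K

9.064e-22


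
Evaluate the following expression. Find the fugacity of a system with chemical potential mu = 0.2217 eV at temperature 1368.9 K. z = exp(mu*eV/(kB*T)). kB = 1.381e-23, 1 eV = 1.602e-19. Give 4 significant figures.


Step 1: Convert mu to Joules: 0.2217*1.602e-19 = 3.552e-20 J
Step 2: kB*T = 1.381e-23*1368.9 = 1.89e-20 J
Step 3: mu/(kB*T) = 1.879
Step 4: z = exp(1.879) = 6.545

6.545


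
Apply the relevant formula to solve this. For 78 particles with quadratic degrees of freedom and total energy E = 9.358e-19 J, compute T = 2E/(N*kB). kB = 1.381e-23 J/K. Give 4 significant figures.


Step 1: Numerator = 2*E = 2*9.358e-19 = 1.872e-18 J
Step 2: Denominator = N*kB = 78*1.381e-23 = 1.077e-21
Step 3: T = 1.872e-18 / 1.077e-21 = 1737 K

1737


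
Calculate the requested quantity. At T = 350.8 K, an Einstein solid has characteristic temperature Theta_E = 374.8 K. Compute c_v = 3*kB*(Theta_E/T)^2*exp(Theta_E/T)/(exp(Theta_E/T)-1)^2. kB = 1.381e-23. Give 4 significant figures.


Step 1: x = Theta_E/T = 374.8/350.8 = 1.068
Step 2: x^2 = 1.142
Step 3: exp(x) = 2.911
Step 4: c_v = 3*1.381e-23*1.142*2.911/(2.911-1)^2 = 3.77e-23

3.77e-23


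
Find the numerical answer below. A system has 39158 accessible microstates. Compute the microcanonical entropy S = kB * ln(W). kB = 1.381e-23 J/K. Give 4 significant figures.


Step 1: ln(W) = ln(39158) = 10.58
Step 2: S = kB * ln(W) = 1.381e-23 * 10.58
Step 3: S = 1.46e-22 J/K

1.46e-22


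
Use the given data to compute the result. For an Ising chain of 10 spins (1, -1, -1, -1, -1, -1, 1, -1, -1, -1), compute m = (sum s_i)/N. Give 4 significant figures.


Step 1: Count up spins (+1): 2, down spins (-1): 8
Step 2: Total magnetization M = 2 - 8 = -6
Step 3: m = M/N = -6/10 = -0.6

-0.6


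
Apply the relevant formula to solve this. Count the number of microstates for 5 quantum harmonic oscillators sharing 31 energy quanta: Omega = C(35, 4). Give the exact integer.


Step 1: Use binomial coefficient C(35, 4)
Step 2: Numerator = 35! / 31!
Step 3: Denominator = 4!
Step 4: Omega = 52360

52360


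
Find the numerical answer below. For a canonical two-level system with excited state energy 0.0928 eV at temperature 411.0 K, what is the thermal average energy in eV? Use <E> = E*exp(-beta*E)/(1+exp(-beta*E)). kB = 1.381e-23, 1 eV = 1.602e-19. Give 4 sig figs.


Step 1: beta*E = 0.0928*1.602e-19/(1.381e-23*411.0) = 2.619
Step 2: exp(-beta*E) = 0.07286
Step 3: <E> = 0.0928*0.07286/(1+0.07286) = 0.006302 eV

0.006302


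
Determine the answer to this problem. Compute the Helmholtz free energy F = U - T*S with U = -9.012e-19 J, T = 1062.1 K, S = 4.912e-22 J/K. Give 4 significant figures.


Step 1: T*S = 1062.1 * 4.912e-22 = 5.217e-19 J
Step 2: F = U - T*S = -9.012e-19 - 5.217e-19
Step 3: F = -1.423e-18 J

-1.423e-18


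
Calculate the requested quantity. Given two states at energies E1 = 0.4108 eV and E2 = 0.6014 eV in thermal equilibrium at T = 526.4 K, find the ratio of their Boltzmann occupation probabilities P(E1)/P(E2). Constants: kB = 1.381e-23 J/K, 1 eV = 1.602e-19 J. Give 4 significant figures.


Step 1: Compute energy difference dE = E1 - E2 = 0.4108 - 0.6014 = -0.1906 eV
Step 2: Convert to Joules: dE_J = -0.1906 * 1.602e-19 = -3.053e-20 J
Step 3: Compute exponent = -dE_J / (kB * T) = -(-3.053e-20) / (1.381e-23 * 526.4) = 4.2
Step 4: P(E1)/P(E2) = exp(4.2) = 66.7

66.7


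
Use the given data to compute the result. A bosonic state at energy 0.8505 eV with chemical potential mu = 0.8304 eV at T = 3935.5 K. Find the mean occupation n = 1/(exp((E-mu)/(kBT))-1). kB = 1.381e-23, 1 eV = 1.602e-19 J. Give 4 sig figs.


Step 1: (E - mu) = 0.0201 eV
Step 2: x = (E-mu)*eV/(kB*T) = 0.0201*1.602e-19/(1.381e-23*3935.5) = 0.05925
Step 3: exp(x) = 1.061
Step 4: n = 1/(exp(x)-1) = 16.38

16.38


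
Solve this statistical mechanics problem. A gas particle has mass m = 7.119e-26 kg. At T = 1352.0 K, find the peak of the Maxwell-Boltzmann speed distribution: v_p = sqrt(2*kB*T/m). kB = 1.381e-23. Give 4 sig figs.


Step 1: Numerator = 2*kB*T = 2*1.381e-23*1352.0 = 3.734e-20
Step 2: Ratio = 3.734e-20 / 7.119e-26 = 5.245e+05
Step 3: v_p = sqrt(5.245e+05) = 724.3 m/s

724.3


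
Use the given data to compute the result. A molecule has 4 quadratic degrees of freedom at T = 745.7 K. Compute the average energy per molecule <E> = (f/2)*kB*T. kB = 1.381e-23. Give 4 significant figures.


Step 1: f/2 = 4/2 = 2
Step 2: kB*T = 1.381e-23 * 745.7 = 1.03e-20
Step 3: <E> = 2 * 1.03e-20 = 2.06e-20 J

2.06e-20
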